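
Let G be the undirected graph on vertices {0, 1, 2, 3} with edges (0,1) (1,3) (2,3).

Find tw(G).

A width-1 tree decomposition is:
Bags: B1 = {2, 3}  B2 = {1, 3}  B3 = {0, 1}
Tree: B1–B2, B2–B3
Each bag holds 2 vertices, so the decomposition has width 1, which upper-bounds the treewidth. Any graph with an edge has treewidth ≥ 1, and G has the edge 3–2. Therefore the treewidth is 1.

1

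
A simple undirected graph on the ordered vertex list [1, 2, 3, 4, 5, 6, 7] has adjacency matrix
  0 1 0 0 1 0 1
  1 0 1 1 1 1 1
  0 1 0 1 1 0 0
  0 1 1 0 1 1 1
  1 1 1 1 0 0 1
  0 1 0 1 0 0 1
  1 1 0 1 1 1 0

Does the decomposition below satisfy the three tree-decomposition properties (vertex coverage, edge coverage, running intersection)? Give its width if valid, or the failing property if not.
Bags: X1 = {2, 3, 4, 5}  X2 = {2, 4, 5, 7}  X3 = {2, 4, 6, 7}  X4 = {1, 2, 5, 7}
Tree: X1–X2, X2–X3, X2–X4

Yes; width 3.

Vertex coverage: the bags together contain {1, 2, 3, 4, 5, 6, 7}, the full vertex set. Edge coverage: each edge of G has both endpoints in at least one bag. Running intersection: for every vertex, the bags containing it form a connected subtree. All three properties hold, so this is a valid tree decomposition of width max|bag| − 1 = 3, and hence tw(G) ≤ 3.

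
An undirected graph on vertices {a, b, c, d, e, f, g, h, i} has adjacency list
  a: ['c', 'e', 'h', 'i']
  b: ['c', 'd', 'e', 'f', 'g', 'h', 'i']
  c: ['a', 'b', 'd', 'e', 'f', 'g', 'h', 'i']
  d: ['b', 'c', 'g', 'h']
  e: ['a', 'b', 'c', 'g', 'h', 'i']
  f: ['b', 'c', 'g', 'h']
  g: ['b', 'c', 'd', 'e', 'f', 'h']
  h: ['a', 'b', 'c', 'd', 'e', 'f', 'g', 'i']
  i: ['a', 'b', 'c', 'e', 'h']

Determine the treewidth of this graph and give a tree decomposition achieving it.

Each bag holds 5 vertices, so the decomposition has width 4, which upper-bounds the treewidth. Conversely, {a, c, e, h, i} is a clique of size 5, and the vertices of any clique must share a bag in every tree decomposition; so some bag has ≥ 5 vertices and tw(G) ≥ 4. Combining the bounds, tw(G) = 4.

Treewidth 4.
One such decomposition:
Bags: B1 = {b, c, e, h, i}  B2 = {a, c, e, h, i}  B3 = {b, c, e, g, h}  B4 = {b, c, f, g, h}  B5 = {b, c, d, g, h}
Tree: B1–B2, B1–B3, B3–B4, B4–B5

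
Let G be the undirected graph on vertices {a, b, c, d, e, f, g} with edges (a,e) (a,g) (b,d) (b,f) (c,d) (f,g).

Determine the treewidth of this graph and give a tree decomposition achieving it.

Treewidth 1.
Bags: B1 = {a, e}  B2 = {a, g}  B3 = {f, g}  B4 = {b, f}  B5 = {b, d}  B6 = {c, d}
Tree: B1–B2, B2–B3, B3–B4, B4–B5, B5–B6

Each bag holds 2 vertices, so the decomposition has width 1, which upper-bounds the treewidth. Any graph with an edge has treewidth ≥ 1, and G has the edge e–a. Combining the bounds, tw(G) = 1.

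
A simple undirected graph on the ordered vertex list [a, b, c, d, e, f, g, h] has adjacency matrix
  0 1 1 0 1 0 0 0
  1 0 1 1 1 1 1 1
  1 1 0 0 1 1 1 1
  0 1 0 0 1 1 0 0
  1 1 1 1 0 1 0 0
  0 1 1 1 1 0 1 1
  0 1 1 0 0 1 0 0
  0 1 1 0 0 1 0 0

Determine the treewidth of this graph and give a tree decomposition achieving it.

Treewidth 3.
One such decomposition:
Bags: B1 = {b, c, f, h}  B2 = {b, c, e, f}  B3 = {b, c, f, g}  B4 = {b, d, e, f}  B5 = {a, b, c, e}
Tree: B1–B2, B1–B3, B2–B4, B2–B5

Every bag has size at most 4, so the width is 4 − 1 = 3 and tw(G) ≤ 3. Conversely, {a, b, c, e} is a clique of size 4, and the vertices of any clique must share a bag in every tree decomposition; so some bag has ≥ 4 vertices and tw(G) ≥ 3. The upper and lower bounds meet at 3, so that is the treewidth.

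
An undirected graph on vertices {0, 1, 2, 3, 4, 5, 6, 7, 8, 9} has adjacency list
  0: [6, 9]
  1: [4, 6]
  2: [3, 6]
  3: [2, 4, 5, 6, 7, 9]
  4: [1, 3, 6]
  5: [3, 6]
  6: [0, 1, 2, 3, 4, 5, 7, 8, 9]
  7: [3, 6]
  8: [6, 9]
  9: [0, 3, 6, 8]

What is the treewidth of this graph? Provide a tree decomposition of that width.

Treewidth 2.
One optimal decomposition is:
Bags: B1 = {3, 6, 9}  B2 = {3, 5, 6}  B3 = {3, 6, 7}  B4 = {3, 4, 6}  B5 = {1, 4, 6}  B6 = {6, 8, 9}  B7 = {2, 3, 6}  B8 = {0, 6, 9}
Tree: B1–B2, B2–B3, B1–B4, B4–B5, B1–B6, B2–B7, B6–B8

Every bag has size at most 3, so the width is 3 − 1 = 2 and tw(G) ≤ 2. On the other hand G contains the 3-clique {0, 6, 9}. A clique must lie in a single bag of any decomposition, so no decomposition can have width below 2. Therefore the treewidth is 2.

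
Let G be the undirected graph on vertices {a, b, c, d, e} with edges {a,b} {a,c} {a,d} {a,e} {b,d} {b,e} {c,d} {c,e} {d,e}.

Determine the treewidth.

3

A width-3 tree decomposition is:
Bags: B1 = {a, c, d, e}  B2 = {a, b, d, e}
Tree: B1–B2
The largest bag has 4 vertices, giving width 3; this decomposition certifies tw(G) ≤ 3. On the other hand G contains the 4-clique {a, c, d, e}. A clique must lie in a single bag of any decomposition, so no decomposition can have width below 3. The upper and lower bounds meet at 3, so that is the treewidth.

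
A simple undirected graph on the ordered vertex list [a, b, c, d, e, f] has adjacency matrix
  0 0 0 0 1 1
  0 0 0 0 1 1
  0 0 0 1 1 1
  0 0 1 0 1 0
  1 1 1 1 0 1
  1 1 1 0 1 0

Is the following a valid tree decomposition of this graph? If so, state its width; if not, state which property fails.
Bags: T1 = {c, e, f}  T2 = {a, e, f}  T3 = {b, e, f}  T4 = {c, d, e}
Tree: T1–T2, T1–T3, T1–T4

Checking the three conditions: (i) the bags cover all of {a, b, c, d, e, f}; (ii) for each edge, some bag contains both endpoints; (iii) the bags containing any fixed vertex form a subtree. All hold, so the decomposition is valid with width 3 − 1 = 2.

Yes; width 2.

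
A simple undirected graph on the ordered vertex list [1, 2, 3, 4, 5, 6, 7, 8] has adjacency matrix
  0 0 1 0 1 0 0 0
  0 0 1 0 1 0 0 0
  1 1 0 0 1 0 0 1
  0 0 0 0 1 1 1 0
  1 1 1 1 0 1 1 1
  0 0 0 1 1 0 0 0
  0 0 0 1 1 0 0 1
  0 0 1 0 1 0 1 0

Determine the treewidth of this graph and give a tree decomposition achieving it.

Treewidth 2.
Bags: B1 = {5, 7, 8}  B2 = {3, 5, 8}  B3 = {4, 5, 7}  B4 = {4, 5, 6}  B5 = {1, 3, 5}  B6 = {2, 3, 5}
Tree: B1–B2, B1–B3, B3–B4, B2–B5, B5–B6

Each bag holds 3 vertices, so the decomposition has width 2, which upper-bounds the treewidth. Conversely, {3, 5, 8} is a clique of size 3, and the vertices of any clique must share a bag in every tree decomposition; so some bag has ≥ 3 vertices and tw(G) ≥ 2. The upper and lower bounds meet at 2, so that is the treewidth.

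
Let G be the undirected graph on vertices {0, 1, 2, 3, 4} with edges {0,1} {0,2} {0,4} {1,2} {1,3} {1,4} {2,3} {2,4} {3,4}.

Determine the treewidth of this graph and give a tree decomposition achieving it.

Treewidth 3.
Bags: B1 = {0, 1, 2, 4}  B2 = {1, 2, 3, 4}
Tree: B1–B2

The largest bag has 4 vertices, giving width 3; this decomposition certifies tw(G) ≤ 3. Conversely, {0, 1, 2, 4} is a clique of size 4, and the vertices of any clique must share a bag in every tree decomposition; so some bag has ≥ 4 vertices and tw(G) ≥ 3. Combining the bounds, tw(G) = 3.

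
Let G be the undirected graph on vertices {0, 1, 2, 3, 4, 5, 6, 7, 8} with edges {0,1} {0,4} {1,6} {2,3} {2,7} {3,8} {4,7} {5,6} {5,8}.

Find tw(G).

A width-2 tree decomposition is:
Bags: B1 = {3, 5, 8}  B2 = {2, 3, 5}  B3 = {2, 5, 7}  B4 = {4, 5, 7}  B5 = {0, 4, 5}  B6 = {0, 1, 5}  B7 = {1, 5, 6}
Tree: B1–B2, B2–B3, B3–B4, B4–B5, B5–B6, B6–B7
Each bag holds 3 vertices, so the decomposition has width 2, which upper-bounds the treewidth. Since 5–8–3–2–7–4–0–1–6–5 is a cycle in G, G is not acyclic. Forests are exactly the graphs of treewidth ≤ 1, so tw(G) ≥ 2. The upper and lower bounds meet at 2, so that is the treewidth.

2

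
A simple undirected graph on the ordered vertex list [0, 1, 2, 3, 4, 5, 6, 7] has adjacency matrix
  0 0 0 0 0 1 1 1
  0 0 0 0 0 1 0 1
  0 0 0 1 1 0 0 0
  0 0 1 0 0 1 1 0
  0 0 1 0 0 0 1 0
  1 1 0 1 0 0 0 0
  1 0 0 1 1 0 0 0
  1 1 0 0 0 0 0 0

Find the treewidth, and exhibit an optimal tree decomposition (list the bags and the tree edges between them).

Each bag holds 3 vertices, so the decomposition has width 2, which upper-bounds the treewidth. The edges 4–2–3–6–4 form a cycle, so G is not a tree and its treewidth is at least 2. The upper and lower bounds meet at 2, so that is the treewidth.

Treewidth 2.
One such decomposition:
Bags: B1 = {2, 4, 6}  B2 = {2, 3, 6}  B3 = {0, 3, 6}  B4 = {0, 3, 5}  B5 = {0, 5, 7}  B6 = {1, 5, 7}
Tree: B1–B2, B2–B3, B3–B4, B4–B5, B5–B6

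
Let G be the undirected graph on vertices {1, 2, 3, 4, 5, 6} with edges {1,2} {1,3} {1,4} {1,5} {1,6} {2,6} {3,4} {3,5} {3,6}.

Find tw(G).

A width-2 tree decomposition is:
Bags: B1 = {1, 2, 6}  B2 = {1, 3, 6}  B3 = {1, 3, 5}  B4 = {1, 3, 4}
Tree: B1–B2, B2–B3, B3–B4
Every bag has size at most 3, so the width is 3 − 1 = 2 and tw(G) ≤ 2. For the lower bound, the 3 vertices {1, 2, 6} are pairwise adjacent, and any tree decomposition puts a clique entirely inside one bag — forcing width ≥ 2. Hence tw(G) = 2 exactly.

2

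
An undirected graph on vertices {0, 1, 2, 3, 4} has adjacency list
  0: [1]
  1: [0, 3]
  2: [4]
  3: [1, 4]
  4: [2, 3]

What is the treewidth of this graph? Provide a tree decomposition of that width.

Treewidth 1.
One optimal decomposition is:
Bags: B1 = {2, 4}  B2 = {3, 4}  B3 = {1, 3}  B4 = {0, 1}
Tree: B1–B2, B2–B3, B3–B4

Every bag has size at most 2, so the width is 2 − 1 = 1 and tw(G) ≤ 1. G has an edge, so its treewidth is at least 1. The upper and lower bounds meet at 1, so that is the treewidth.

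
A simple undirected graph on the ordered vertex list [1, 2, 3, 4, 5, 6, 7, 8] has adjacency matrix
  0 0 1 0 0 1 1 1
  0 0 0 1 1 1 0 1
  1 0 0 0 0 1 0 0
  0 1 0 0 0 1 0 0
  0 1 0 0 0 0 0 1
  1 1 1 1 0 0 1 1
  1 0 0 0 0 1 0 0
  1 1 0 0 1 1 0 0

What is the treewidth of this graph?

A width-2 tree decomposition is:
Bags: B1 = {2, 6, 8}  B2 = {1, 6, 8}  B3 = {1, 6, 7}  B4 = {2, 4, 6}  B5 = {1, 3, 6}  B6 = {2, 5, 8}
Tree: B1–B2, B2–B3, B1–B4, B2–B5, B1–B6
The largest bag has 3 vertices, giving width 2; this decomposition certifies tw(G) ≤ 2. Conversely, {2, 5, 8} is a clique of size 3, and the vertices of any clique must share a bag in every tree decomposition; so some bag has ≥ 3 vertices and tw(G) ≥ 2. Combining the bounds, tw(G) = 2.

2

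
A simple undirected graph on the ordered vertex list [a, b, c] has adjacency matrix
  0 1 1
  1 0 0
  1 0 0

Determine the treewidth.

A width-1 tree decomposition is:
Bags: B1 = {a, b}  B2 = {a, c}
Tree: B1–B2
Every bag has size at most 2, so the width is 2 − 1 = 1 and tw(G) ≤ 1. G has an edge, so its treewidth is at least 1. Hence tw(G) = 1 exactly.

1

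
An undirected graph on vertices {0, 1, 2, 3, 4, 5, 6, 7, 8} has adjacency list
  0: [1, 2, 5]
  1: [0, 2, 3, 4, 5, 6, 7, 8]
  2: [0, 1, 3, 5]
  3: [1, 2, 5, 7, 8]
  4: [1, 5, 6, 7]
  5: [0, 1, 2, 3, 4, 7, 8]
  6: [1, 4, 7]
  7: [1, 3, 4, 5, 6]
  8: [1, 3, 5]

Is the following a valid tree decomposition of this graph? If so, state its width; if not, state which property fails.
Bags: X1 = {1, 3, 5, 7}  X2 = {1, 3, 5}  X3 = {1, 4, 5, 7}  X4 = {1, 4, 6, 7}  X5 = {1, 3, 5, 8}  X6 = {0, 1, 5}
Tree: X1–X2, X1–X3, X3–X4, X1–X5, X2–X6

No — vertex 2 appears in no bag.

A tree decomposition must satisfy three properties: every vertex lies in some bag; for every edge, both endpoints lie together in some bag; and for every vertex, the bags containing it form a connected subtree. Here vertex 2 appears in no bag, so the decomposition is invalid.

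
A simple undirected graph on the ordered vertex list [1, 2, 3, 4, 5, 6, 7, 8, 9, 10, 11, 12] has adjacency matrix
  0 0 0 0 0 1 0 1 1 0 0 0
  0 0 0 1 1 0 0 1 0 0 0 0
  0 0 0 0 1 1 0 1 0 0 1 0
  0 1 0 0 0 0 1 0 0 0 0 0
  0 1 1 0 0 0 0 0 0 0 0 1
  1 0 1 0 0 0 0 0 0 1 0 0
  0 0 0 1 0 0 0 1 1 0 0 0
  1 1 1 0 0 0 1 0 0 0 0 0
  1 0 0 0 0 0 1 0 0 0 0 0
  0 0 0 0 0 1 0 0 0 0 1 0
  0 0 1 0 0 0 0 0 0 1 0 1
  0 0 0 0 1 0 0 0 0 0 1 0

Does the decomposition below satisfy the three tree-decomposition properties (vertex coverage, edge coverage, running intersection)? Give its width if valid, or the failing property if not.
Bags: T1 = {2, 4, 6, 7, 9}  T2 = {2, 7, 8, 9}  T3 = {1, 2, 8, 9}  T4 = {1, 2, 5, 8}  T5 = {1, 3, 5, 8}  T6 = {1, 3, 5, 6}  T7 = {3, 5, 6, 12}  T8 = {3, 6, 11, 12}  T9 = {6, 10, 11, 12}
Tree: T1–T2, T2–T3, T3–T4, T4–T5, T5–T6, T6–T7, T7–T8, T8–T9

No — bags containing vertex 6 are not connected in the tree.

A tree decomposition must satisfy three properties: every vertex lies in some bag; for every edge, both endpoints lie together in some bag; and for every vertex, the bags containing it form a connected subtree. Here bags containing vertex 6 are not connected in the tree, so the decomposition is invalid.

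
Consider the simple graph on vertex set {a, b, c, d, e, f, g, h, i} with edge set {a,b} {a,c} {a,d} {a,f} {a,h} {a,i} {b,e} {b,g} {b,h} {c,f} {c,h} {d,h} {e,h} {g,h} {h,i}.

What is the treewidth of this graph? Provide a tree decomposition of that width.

Every bag has size at most 3, so the width is 3 − 1 = 2 and tw(G) ≤ 2. On the other hand G contains the 3-clique {b, g, h}. A clique must lie in a single bag of any decomposition, so no decomposition can have width below 2. Hence tw(G) = 2 exactly.

Treewidth 2.
One such decomposition:
Bags: B1 = {a, h, i}  B2 = {a, b, h}  B3 = {a, c, h}  B4 = {b, g, h}  B5 = {a, c, f}  B6 = {a, d, h}  B7 = {b, e, h}
Tree: B1–B2, B1–B3, B2–B4, B3–B5, B2–B6, B4–B7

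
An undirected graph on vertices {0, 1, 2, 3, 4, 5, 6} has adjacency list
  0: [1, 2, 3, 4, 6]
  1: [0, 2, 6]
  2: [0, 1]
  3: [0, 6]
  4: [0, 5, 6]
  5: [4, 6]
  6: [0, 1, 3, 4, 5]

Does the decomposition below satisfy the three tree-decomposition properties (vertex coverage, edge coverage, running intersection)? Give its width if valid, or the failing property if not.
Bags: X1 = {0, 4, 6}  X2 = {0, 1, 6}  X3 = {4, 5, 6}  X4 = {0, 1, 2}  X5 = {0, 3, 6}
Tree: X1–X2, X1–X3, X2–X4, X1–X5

Yes; width 2.

Vertex coverage: the bags together contain {0, 1, 2, 3, 4, 5, 6}, the full vertex set. Edge coverage: each edge of G has both endpoints in at least one bag. Running intersection: for every vertex, the bags containing it form a connected subtree. All three properties hold, so this is a valid tree decomposition of width max|bag| − 1 = 2, and hence tw(G) ≤ 2.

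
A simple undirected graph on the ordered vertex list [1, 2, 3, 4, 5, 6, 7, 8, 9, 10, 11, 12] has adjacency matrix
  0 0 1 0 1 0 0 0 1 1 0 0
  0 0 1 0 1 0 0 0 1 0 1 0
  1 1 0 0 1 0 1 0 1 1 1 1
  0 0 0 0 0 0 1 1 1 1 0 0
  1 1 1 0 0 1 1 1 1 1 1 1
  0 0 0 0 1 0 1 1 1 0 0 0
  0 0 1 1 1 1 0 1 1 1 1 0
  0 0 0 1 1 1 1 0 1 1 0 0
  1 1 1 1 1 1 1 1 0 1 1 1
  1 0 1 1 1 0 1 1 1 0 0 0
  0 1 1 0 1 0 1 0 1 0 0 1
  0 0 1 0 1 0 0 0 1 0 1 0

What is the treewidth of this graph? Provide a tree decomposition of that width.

Every bag has size at most 5, so the width is 5 − 1 = 4 and tw(G) ≤ 4. On the other hand G contains the 5-clique {4, 7, 8, 9, 10}. A clique must lie in a single bag of any decomposition, so no decomposition can have width below 4. Hence tw(G) = 4 exactly.

Treewidth 4.
Bags: B1 = {3, 5, 7, 9, 11}  B2 = {3, 5, 7, 9, 10}  B3 = {3, 5, 9, 11, 12}  B4 = {2, 3, 5, 9, 11}  B5 = {5, 7, 8, 9, 10}  B6 = {5, 6, 7, 8, 9}  B7 = {1, 3, 5, 9, 10}  B8 = {4, 7, 8, 9, 10}
Tree: B1–B2, B1–B3, B1–B4, B2–B5, B5–B6, B2–B7, B5–B8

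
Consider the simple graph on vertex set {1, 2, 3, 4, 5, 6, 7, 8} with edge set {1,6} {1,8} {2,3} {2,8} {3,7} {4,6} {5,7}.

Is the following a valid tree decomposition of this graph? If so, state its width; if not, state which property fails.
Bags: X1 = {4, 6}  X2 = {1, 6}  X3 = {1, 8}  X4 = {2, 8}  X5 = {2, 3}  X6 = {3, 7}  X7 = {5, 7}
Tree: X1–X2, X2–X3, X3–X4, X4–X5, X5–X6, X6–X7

Yes; width 1.

Every vertex of G appears in some bag (union = {1, 2, 3, 4, 5, 6, 7, 8}); every edge is covered by a bag; and for each vertex v the set of bags containing v is connected in the bag tree. The decomposition is therefore valid. The largest bag has 2 vertices, so the width is 1.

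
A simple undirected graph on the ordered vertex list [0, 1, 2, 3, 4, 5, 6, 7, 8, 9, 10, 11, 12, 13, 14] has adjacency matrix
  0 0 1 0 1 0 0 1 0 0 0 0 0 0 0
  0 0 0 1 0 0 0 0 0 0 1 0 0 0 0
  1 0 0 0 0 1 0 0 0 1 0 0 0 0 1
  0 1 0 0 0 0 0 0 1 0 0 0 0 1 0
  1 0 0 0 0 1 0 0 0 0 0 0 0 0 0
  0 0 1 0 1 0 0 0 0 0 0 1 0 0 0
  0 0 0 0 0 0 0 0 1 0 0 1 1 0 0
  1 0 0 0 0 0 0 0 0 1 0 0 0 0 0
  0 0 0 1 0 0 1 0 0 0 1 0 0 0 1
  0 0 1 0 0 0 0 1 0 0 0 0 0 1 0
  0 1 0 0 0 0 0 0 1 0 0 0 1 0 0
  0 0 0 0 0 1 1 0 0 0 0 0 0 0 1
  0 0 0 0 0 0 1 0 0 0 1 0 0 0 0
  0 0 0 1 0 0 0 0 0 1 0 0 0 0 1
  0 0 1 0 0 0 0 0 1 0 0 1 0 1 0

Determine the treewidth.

A width-3 tree decomposition is:
Bags: B1 = {1, 6, 10, 12}  B2 = {1, 6, 8, 10}  B3 = {1, 3, 6, 8}  B4 = {3, 6, 8, 11}  B5 = {3, 8, 11, 14}  B6 = {3, 11, 13, 14}  B7 = {5, 11, 13, 14}  B8 = {2, 5, 13, 14}  B9 = {2, 5, 9, 13}  B10 = {2, 4, 5, 9}  B11 = {0, 2, 4, 9}  B12 = {0, 4, 7, 9}
Tree: B1–B2, B2–B3, B3–B4, B4–B5, B5–B6, B6–B7, B7–B8, B8–B9, B9–B10, B10–B11, B11–B12
Each bag holds 4 vertices, so the decomposition has width 3, which upper-bounds the treewidth. For the lower bound: the 4 vertex sets {1,10,12}, {6}, {8}, {3,11,13,14} are disjoint, each induces a connected subgraph, and every pair is joined by at least one edge of G. Contracting each set to a single vertex therefore yields K_{4} as a minor, and since treewidth is minor-monotone, tw(G) ≥ tw(K_{4}) = 3. Combining the bounds, tw(G) = 3.

3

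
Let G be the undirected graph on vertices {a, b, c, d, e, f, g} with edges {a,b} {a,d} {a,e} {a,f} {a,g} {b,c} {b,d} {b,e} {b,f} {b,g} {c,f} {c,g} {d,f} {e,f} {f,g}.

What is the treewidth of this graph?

3

A width-3 tree decomposition is:
Bags: B1 = {a, b, d, f}  B2 = {a, b, f, g}  B3 = {b, c, f, g}  B4 = {a, b, e, f}
Tree: B1–B2, B2–B3, B2–B4
Each bag holds 4 vertices, so the decomposition has width 3, which upper-bounds the treewidth. For the lower bound, the 4 vertices {b, c, f, g} are pairwise adjacent, and any tree decomposition puts a clique entirely inside one bag — forcing width ≥ 3. Hence tw(G) = 3 exactly.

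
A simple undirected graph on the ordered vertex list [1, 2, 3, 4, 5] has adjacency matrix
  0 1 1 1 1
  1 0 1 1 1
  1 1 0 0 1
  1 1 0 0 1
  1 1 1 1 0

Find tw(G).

A width-3 tree decomposition is:
Bags: B1 = {1, 2, 4, 5}  B2 = {1, 2, 3, 5}
Tree: B1–B2
Each bag holds 4 vertices, so the decomposition has width 3, which upper-bounds the treewidth. For the lower bound, the 4 vertices {1, 2, 3, 5} are pairwise adjacent, and any tree decomposition puts a clique entirely inside one bag — forcing width ≥ 3. Combining the bounds, tw(G) = 3.

3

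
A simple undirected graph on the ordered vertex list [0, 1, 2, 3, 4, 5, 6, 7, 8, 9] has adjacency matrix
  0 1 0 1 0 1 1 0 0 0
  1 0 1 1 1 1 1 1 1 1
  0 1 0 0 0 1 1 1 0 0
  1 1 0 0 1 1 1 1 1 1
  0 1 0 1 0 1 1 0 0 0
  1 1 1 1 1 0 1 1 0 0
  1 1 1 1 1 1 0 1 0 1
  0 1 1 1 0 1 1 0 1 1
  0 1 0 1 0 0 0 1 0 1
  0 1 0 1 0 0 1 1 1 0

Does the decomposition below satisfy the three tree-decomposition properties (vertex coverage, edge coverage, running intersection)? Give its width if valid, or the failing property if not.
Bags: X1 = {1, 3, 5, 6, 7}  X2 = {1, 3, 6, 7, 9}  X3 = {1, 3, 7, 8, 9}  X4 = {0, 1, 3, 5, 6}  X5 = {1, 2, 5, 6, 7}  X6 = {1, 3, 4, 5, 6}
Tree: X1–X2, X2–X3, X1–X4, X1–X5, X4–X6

Yes; width 4.

Checking the three conditions: (i) the bags cover all of {0, 1, 2, 3, 4, 5, 6, 7, 8, 9}; (ii) for each edge, some bag contains both endpoints; (iii) the bags containing any fixed vertex form a subtree. All hold, so the decomposition is valid with width 5 − 1 = 4.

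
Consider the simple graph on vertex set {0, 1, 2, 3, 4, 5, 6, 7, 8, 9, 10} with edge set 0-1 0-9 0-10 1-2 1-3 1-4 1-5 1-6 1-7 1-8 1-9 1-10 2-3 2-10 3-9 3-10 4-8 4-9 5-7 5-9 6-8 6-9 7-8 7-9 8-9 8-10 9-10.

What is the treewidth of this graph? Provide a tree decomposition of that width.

Treewidth 3.
One optimal decomposition is:
Bags: B1 = {1, 7, 8, 9}  B2 = {1, 4, 8, 9}  B3 = {1, 6, 8, 9}  B4 = {1, 8, 9, 10}  B5 = {1, 3, 9, 10}  B6 = {1, 5, 7, 9}  B7 = {0, 1, 9, 10}  B8 = {1, 2, 3, 10}
Tree: B1–B2, B1–B3, B1–B4, B4–B5, B1–B6, B4–B7, B5–B8

Each bag holds 4 vertices, so the decomposition has width 3, which upper-bounds the treewidth. On the other hand G contains the 4-clique {0, 1, 9, 10}. A clique must lie in a single bag of any decomposition, so no decomposition can have width below 3. The upper and lower bounds meet at 3, so that is the treewidth.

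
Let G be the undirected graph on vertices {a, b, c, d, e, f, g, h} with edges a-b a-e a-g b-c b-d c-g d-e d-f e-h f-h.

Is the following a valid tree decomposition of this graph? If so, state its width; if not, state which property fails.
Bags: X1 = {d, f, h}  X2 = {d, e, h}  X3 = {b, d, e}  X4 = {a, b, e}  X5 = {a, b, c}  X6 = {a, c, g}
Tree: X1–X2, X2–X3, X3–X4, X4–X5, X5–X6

Yes; width 2.

Every vertex of G appears in some bag (union = {a, b, c, d, e, f, g, h}); every edge is covered by a bag; and for each vertex v the set of bags containing v is connected in the bag tree. The decomposition is therefore valid. The largest bag has 3 vertices, so the width is 2.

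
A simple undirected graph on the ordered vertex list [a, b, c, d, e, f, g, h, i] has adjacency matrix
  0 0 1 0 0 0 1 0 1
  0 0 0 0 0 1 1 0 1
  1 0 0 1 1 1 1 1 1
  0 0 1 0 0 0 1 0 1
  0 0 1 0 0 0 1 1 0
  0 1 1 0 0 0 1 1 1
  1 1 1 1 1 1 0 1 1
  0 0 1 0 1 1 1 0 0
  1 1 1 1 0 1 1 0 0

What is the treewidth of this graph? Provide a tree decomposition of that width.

Treewidth 3.
One optimal decomposition is:
Bags: B1 = {c, f, g, h}  B2 = {c, f, g, i}  B3 = {a, c, g, i}  B4 = {b, f, g, i}  B5 = {c, d, g, i}  B6 = {c, e, g, h}
Tree: B1–B2, B2–B3, B2–B4, B2–B5, B1–B6

Every bag has size at most 4, so the width is 4 − 1 = 3 and tw(G) ≤ 3. Conversely, {c, e, g, h} is a clique of size 4, and the vertices of any clique must share a bag in every tree decomposition; so some bag has ≥ 4 vertices and tw(G) ≥ 3. Hence tw(G) = 3 exactly.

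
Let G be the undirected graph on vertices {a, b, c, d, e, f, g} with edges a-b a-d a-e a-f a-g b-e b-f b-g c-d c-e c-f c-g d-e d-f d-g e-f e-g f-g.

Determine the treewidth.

4

A width-4 tree decomposition is:
Bags: B1 = {a, b, e, f, g}  B2 = {a, d, e, f, g}  B3 = {c, d, e, f, g}
Tree: B1–B2, B2–B3
The largest bag has 5 vertices, giving width 4; this decomposition certifies tw(G) ≤ 4. For the lower bound, the 5 vertices {c, d, e, f, g} are pairwise adjacent, and any tree decomposition puts a clique entirely inside one bag — forcing width ≥ 4. Combining the bounds, tw(G) = 4.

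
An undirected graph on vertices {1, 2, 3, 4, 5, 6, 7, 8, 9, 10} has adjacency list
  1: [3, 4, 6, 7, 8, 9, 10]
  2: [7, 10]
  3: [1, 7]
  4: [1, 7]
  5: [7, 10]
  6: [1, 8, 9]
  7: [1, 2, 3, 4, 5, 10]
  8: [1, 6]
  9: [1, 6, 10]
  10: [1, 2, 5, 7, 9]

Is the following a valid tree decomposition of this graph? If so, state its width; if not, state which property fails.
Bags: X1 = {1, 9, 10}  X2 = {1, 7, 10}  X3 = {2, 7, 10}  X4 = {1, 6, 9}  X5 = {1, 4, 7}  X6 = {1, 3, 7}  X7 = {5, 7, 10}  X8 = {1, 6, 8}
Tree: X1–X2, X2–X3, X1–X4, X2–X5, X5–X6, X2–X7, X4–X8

Yes; width 2.

Every vertex of G appears in some bag (union = {1, 2, 3, 4, 5, 6, 7, 8, 9, 10}); every edge is covered by a bag; and for each vertex v the set of bags containing v is connected in the bag tree. The decomposition is therefore valid. The largest bag has 3 vertices, so the width is 2.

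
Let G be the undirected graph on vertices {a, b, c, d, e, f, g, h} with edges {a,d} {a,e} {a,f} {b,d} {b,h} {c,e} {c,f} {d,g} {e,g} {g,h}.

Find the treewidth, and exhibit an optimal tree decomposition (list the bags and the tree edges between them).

Treewidth 2.
One such decomposition:
Bags: B1 = {b, g, h}  B2 = {b, d, g}  B3 = {d, e, g}  B4 = {a, d, e}  B5 = {a, c, e}  B6 = {a, c, f}
Tree: B1–B2, B2–B3, B3–B4, B4–B5, B5–B6

Every bag has size at most 3, so the width is 3 − 1 = 2 and tw(G) ≤ 2. For the lower bound, G contains the cycle h–b–d–g–h, so G is not a forest; only forests have treewidth ≤ 1, hence tw(G) ≥ 2. Hence tw(G) = 2 exactly.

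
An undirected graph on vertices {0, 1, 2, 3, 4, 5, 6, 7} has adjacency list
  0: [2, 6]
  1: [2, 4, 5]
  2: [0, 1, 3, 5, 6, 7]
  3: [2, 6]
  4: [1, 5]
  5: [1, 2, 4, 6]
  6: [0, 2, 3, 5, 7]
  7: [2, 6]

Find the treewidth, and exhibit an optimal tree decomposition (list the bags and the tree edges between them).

The largest bag has 3 vertices, giving width 2; this decomposition certifies tw(G) ≤ 2. On the other hand G contains the 3-clique {1, 2, 5}. A clique must lie in a single bag of any decomposition, so no decomposition can have width below 2. The upper and lower bounds meet at 2, so that is the treewidth.

Treewidth 2.
Bags: B1 = {1, 2, 5}  B2 = {1, 4, 5}  B3 = {2, 5, 6}  B4 = {2, 3, 6}  B5 = {0, 2, 6}  B6 = {2, 6, 7}
Tree: B1–B2, B1–B3, B3–B4, B3–B5, B5–B6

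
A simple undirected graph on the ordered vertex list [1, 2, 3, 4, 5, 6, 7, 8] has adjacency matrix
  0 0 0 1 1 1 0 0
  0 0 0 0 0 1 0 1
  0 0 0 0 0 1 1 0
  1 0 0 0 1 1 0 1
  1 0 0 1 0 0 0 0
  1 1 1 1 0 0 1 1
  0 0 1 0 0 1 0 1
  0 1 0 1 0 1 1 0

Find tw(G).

2

A width-2 tree decomposition is:
Bags: B1 = {6, 7, 8}  B2 = {3, 6, 7}  B3 = {4, 6, 8}  B4 = {1, 4, 6}  B5 = {2, 6, 8}  B6 = {1, 4, 5}
Tree: B1–B2, B1–B3, B3–B4, B1–B5, B4–B6
Every bag has size at most 3, so the width is 3 − 1 = 2 and tw(G) ≤ 2. On the other hand G contains the 3-clique {1, 4, 5}. A clique must lie in a single bag of any decomposition, so no decomposition can have width below 2. Therefore the treewidth is 2.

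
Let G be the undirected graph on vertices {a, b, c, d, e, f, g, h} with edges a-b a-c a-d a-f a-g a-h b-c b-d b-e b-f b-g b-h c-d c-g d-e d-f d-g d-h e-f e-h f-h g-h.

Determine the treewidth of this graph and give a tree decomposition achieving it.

Each bag holds 5 vertices, so the decomposition has width 4, which upper-bounds the treewidth. On the other hand G contains the 5-clique {a, b, d, g, h}. A clique must lie in a single bag of any decomposition, so no decomposition can have width below 4. Therefore the treewidth is 4.

Treewidth 4.
Bags: B1 = {a, b, d, f, h}  B2 = {a, b, d, g, h}  B3 = {b, d, e, f, h}  B4 = {a, b, c, d, g}
Tree: B1–B2, B1–B3, B2–B4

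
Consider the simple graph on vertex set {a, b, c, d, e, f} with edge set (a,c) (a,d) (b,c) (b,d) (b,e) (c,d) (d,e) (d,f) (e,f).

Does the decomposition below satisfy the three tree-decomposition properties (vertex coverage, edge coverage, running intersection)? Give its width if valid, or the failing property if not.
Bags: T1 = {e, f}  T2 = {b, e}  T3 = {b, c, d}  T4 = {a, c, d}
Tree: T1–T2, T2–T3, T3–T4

A tree decomposition must satisfy three properties: every vertex lies in some bag; for every edge, both endpoints lie together in some bag; and for every vertex, the bags containing it form a connected subtree. Here edge (f,d) lies in no bag, so the decomposition is invalid.

No — edge (f,d) lies in no bag.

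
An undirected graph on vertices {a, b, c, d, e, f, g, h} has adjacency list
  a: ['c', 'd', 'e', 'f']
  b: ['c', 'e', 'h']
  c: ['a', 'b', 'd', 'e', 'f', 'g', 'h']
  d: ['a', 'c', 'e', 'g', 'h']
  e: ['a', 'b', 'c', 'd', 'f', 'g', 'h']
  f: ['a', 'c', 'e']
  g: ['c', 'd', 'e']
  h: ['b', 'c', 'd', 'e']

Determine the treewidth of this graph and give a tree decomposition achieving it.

Treewidth 3.
One optimal decomposition is:
Bags: B1 = {c, d, e, g}  B2 = {c, d, e, h}  B3 = {a, c, d, e}  B4 = {a, c, e, f}  B5 = {b, c, e, h}
Tree: B1–B2, B1–B3, B3–B4, B2–B5

Every bag has size at most 4, so the width is 4 − 1 = 3 and tw(G) ≤ 3. On the other hand G contains the 4-clique {c, d, e, g}. A clique must lie in a single bag of any decomposition, so no decomposition can have width below 3. Hence tw(G) = 3 exactly.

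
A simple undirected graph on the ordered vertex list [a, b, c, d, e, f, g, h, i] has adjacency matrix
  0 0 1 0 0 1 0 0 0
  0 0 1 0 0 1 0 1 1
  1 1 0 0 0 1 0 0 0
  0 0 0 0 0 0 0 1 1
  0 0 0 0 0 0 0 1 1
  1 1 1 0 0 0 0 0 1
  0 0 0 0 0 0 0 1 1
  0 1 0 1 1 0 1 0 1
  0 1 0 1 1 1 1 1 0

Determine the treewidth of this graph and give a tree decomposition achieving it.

Treewidth 2.
Bags: B1 = {b, h, i}  B2 = {b, f, i}  B3 = {b, c, f}  B4 = {g, h, i}  B5 = {d, h, i}  B6 = {a, c, f}  B7 = {e, h, i}
Tree: B1–B2, B2–B3, B1–B4, B4–B5, B3–B6, B5–B7

The largest bag has 3 vertices, giving width 2; this decomposition certifies tw(G) ≤ 2. For the lower bound, the 3 vertices {a, c, f} are pairwise adjacent, and any tree decomposition puts a clique entirely inside one bag — forcing width ≥ 2. Hence tw(G) = 2 exactly.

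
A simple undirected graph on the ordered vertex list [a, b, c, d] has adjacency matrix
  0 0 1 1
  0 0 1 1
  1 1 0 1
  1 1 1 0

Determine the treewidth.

A width-2 tree decomposition is:
Bags: B1 = {b, c, d}  B2 = {a, c, d}
Tree: B1–B2
Every bag has size at most 3, so the width is 3 − 1 = 2 and tw(G) ≤ 2. Conversely, {a, c, d} is a clique of size 3, and the vertices of any clique must share a bag in every tree decomposition; so some bag has ≥ 3 vertices and tw(G) ≥ 2. The upper and lower bounds meet at 2, so that is the treewidth.

2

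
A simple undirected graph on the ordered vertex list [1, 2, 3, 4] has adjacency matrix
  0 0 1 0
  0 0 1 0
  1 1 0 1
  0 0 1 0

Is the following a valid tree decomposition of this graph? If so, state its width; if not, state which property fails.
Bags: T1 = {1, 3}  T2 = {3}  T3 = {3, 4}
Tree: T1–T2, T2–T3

No — vertex 2 appears in no bag.

A tree decomposition must satisfy three properties: every vertex lies in some bag; for every edge, both endpoints lie together in some bag; and for every vertex, the bags containing it form a connected subtree. Here vertex 2 appears in no bag, so the decomposition is invalid.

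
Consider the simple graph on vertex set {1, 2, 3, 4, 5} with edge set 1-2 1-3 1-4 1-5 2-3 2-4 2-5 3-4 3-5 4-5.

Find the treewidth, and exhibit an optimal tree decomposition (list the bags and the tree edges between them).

A single bag containing all 5 vertices is trivially a valid decomposition of width 4. Conversely, {1, 2, 3, 4, 5} is a clique of size 5, and the vertices of any clique must share a bag in every tree decomposition; so some bag has ≥ 5 vertices and tw(G) ≥ 4. Hence tw(G) = 4 exactly.

Treewidth 4.
Bags: B1 = {1, 2, 3, 4, 5}
Tree: (single bag)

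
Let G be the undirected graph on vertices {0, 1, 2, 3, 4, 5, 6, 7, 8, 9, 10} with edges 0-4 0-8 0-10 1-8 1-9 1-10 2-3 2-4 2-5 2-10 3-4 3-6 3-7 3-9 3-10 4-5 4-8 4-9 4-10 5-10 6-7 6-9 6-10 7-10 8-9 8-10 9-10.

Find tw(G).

A width-3 tree decomposition is:
Bags: B1 = {3, 4, 9, 10}  B2 = {3, 6, 9, 10}  B3 = {4, 8, 9, 10}  B4 = {2, 3, 4, 10}  B5 = {1, 8, 9, 10}  B6 = {0, 4, 8, 10}  B7 = {2, 4, 5, 10}  B8 = {3, 6, 7, 10}
Tree: B1–B2, B1–B3, B1–B4, B3–B5, B3–B6, B4–B7, B2–B8
Every bag has size at most 4, so the width is 4 − 1 = 3 and tw(G) ≤ 3. Conversely, {1, 8, 9, 10} is a clique of size 4, and the vertices of any clique must share a bag in every tree decomposition; so some bag has ≥ 4 vertices and tw(G) ≥ 3. Therefore the treewidth is 3.

3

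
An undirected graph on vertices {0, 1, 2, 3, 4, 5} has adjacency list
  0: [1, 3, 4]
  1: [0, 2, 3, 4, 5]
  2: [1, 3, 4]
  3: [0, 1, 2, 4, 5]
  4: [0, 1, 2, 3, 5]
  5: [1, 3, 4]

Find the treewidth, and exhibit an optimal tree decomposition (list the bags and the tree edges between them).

Every bag has size at most 4, so the width is 4 − 1 = 3 and tw(G) ≤ 3. Conversely, {0, 1, 3, 4} is a clique of size 4, and the vertices of any clique must share a bag in every tree decomposition; so some bag has ≥ 4 vertices and tw(G) ≥ 3. Combining the bounds, tw(G) = 3.

Treewidth 3.
Bags: B1 = {0, 1, 3, 4}  B2 = {1, 2, 3, 4}  B3 = {1, 3, 4, 5}
Tree: B1–B2, B1–B3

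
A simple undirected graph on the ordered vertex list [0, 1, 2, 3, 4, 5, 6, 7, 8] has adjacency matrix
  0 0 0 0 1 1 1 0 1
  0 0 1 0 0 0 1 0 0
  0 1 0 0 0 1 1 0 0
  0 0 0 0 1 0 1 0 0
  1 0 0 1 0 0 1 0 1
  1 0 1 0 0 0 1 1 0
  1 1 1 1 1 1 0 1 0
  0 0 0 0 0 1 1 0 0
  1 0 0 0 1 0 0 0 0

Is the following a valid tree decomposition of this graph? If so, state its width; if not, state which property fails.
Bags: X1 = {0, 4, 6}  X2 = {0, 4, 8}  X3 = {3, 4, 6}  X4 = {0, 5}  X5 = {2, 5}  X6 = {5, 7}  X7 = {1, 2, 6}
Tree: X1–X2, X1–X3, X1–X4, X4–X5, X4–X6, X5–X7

A tree decomposition must satisfy three properties: every vertex lies in some bag; for every edge, both endpoints lie together in some bag; and for every vertex, the bags containing it form a connected subtree. Here edge (6,5) lies in no bag, so the decomposition is invalid.

No — edge (6,5) lies in no bag.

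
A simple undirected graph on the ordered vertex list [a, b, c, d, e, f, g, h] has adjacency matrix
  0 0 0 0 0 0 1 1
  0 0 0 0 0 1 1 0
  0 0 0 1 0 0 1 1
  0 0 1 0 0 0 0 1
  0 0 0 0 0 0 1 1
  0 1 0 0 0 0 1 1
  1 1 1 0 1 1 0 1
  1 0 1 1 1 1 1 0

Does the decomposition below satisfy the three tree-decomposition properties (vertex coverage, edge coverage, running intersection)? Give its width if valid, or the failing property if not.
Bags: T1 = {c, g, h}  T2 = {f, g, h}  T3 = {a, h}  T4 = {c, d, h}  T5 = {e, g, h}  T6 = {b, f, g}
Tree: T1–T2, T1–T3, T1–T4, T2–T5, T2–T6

No — edge (g,a) lies in no bag.

A tree decomposition must satisfy three properties: every vertex lies in some bag; for every edge, both endpoints lie together in some bag; and for every vertex, the bags containing it form a connected subtree. Here edge (g,a) lies in no bag, so the decomposition is invalid.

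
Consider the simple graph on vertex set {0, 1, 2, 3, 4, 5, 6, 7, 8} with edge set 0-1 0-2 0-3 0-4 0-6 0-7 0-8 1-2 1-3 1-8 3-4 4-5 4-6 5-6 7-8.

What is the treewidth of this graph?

A width-2 tree decomposition is:
Bags: B1 = {0, 1, 2}  B2 = {0, 1, 8}  B3 = {0, 1, 3}  B4 = {0, 7, 8}  B5 = {0, 3, 4}  B6 = {0, 4, 6}  B7 = {4, 5, 6}
Tree: B1–B2, B2–B3, B2–B4, B3–B5, B5–B6, B6–B7
Every bag has size at most 3, so the width is 3 − 1 = 2 and tw(G) ≤ 2. On the other hand G contains the 3-clique {0, 1, 8}. A clique must lie in a single bag of any decomposition, so no decomposition can have width below 2. Therefore the treewidth is 2.

2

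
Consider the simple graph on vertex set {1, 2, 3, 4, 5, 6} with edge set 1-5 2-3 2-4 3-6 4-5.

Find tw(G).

1

A width-1 tree decomposition is:
Bags: B1 = {1, 5}  B2 = {4, 5}  B3 = {2, 4}  B4 = {2, 3}  B5 = {3, 6}
Tree: B1–B2, B2–B3, B3–B4, B4–B5
Every bag has size at most 2, so the width is 2 − 1 = 1 and tw(G) ≤ 1. Any graph with an edge has treewidth ≥ 1, and G has the edge 1–5. The upper and lower bounds meet at 1, so that is the treewidth.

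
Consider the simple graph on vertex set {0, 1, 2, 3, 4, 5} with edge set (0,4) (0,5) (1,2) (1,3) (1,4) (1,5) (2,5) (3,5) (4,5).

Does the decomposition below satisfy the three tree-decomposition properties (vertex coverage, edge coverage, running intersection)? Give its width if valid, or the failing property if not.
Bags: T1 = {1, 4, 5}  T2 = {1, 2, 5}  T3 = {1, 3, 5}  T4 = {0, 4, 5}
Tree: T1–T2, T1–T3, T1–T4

Yes; width 2.

Vertex coverage: the bags together contain {0, 1, 2, 3, 4, 5}, the full vertex set. Edge coverage: each edge of G has both endpoints in at least one bag. Running intersection: for every vertex, the bags containing it form a connected subtree. All three properties hold, so this is a valid tree decomposition of width max|bag| − 1 = 2, and hence tw(G) ≤ 2.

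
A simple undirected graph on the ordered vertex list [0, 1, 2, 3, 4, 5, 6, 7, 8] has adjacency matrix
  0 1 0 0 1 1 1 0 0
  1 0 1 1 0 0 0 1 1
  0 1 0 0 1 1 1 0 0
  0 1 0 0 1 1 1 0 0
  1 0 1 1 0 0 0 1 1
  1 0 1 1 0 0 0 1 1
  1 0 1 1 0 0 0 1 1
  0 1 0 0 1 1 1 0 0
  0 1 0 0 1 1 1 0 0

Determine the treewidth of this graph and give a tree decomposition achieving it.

Every bag has size at most 5, so the width is 5 − 1 = 4 and tw(G) ≤ 4. For the lower bound: the 5 vertex sets {5,7}, {1,3}, {0,4}, {6}, {2} are disjoint, each induces a connected subgraph, and every pair is joined by at least one edge of G. Contracting each set to a single vertex therefore yields K_{5} as a minor, and since treewidth is minor-monotone, tw(G) ≥ tw(K_{5}) = 4. Hence tw(G) = 4 exactly.

Treewidth 4.
Bags: B1 = {1, 4, 5, 6, 7}  B2 = {1, 3, 4, 5, 6}  B3 = {0, 1, 4, 5, 6}  B4 = {1, 2, 4, 5, 6}  B5 = {1, 4, 5, 6, 8}
Tree: B1–B2, B2–B3, B3–B4, B4–B5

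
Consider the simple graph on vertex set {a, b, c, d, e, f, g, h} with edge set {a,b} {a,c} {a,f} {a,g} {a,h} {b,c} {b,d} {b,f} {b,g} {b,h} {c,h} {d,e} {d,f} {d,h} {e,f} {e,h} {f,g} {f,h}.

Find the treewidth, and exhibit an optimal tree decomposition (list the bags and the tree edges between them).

Each bag holds 4 vertices, so the decomposition has width 3, which upper-bounds the treewidth. Conversely, {a, b, c, h} is a clique of size 4, and the vertices of any clique must share a bag in every tree decomposition; so some bag has ≥ 4 vertices and tw(G) ≥ 3. The upper and lower bounds meet at 3, so that is the treewidth.

Treewidth 3.
Bags: B1 = {a, b, f, h}  B2 = {a, b, f, g}  B3 = {b, d, f, h}  B4 = {a, b, c, h}  B5 = {d, e, f, h}
Tree: B1–B2, B1–B3, B1–B4, B3–B5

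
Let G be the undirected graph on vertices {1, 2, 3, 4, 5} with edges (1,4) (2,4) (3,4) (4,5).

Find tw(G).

A width-1 tree decomposition is:
Bags: B1 = {1, 4}  B2 = {2, 4}  B3 = {4, 5}  B4 = {3, 4}
Tree: B1–B2, B2–B3, B3–B4
The largest bag has 2 vertices, giving width 1; this decomposition certifies tw(G) ≤ 1. Since G has at least one edge (e.g. 4–1), it is not an edgeless graph, so tw(G) ≥ 1. Therefore the treewidth is 1.

1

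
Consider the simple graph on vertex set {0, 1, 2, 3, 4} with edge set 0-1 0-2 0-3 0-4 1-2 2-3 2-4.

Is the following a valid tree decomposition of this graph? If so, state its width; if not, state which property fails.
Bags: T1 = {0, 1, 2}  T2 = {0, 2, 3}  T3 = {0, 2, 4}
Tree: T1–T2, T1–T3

Vertex coverage: the bags together contain {0, 1, 2, 3, 4}, the full vertex set. Edge coverage: each edge of G has both endpoints in at least one bag. Running intersection: for every vertex, the bags containing it form a connected subtree. All three properties hold, so this is a valid tree decomposition of width max|bag| − 1 = 2, and hence tw(G) ≤ 2.

Yes; width 2.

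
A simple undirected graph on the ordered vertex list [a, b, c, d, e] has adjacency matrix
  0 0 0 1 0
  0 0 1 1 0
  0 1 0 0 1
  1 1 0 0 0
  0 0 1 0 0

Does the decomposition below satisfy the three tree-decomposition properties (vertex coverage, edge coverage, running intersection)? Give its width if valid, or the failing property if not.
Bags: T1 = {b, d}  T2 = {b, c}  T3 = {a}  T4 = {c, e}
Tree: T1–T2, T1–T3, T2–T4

A tree decomposition must satisfy three properties: every vertex lies in some bag; for every edge, both endpoints lie together in some bag; and for every vertex, the bags containing it form a connected subtree. Here edge (d,a) lies in no bag, so the decomposition is invalid.

No — edge (d,a) lies in no bag.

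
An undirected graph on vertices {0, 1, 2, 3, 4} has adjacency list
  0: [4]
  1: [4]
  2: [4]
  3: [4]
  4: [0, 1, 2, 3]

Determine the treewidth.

1

A width-1 tree decomposition is:
Bags: B1 = {1, 4}  B2 = {2, 4}  B3 = {3, 4}  B4 = {0, 4}
Tree: B1–B2, B2–B3, B3–B4
Each bag holds 2 vertices, so the decomposition has width 1, which upper-bounds the treewidth. Since G has at least one edge (e.g. 1–4), it is not an edgeless graph, so tw(G) ≥ 1. Combining the bounds, tw(G) = 1.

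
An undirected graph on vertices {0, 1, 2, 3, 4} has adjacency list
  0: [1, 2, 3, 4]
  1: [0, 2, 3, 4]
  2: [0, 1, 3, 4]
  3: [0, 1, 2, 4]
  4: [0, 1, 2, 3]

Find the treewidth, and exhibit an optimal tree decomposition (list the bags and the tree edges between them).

A single bag containing all 5 vertices is trivially a valid decomposition of width 4. For the lower bound, the 5 vertices {0, 1, 2, 3, 4} are pairwise adjacent, and any tree decomposition puts a clique entirely inside one bag — forcing width ≥ 4. Therefore the treewidth is 4.

Treewidth 4.
Bags: B1 = {0, 1, 2, 3, 4}
Tree: (single bag)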